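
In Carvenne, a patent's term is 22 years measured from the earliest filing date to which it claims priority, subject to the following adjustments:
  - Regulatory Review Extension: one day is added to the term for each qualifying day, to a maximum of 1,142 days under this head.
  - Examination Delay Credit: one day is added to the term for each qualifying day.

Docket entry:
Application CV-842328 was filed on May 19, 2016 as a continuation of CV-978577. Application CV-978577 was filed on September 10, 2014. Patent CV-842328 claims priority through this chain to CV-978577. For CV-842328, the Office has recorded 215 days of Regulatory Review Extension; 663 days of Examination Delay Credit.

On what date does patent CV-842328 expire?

February 5, 2039

Earliest priority filing: 10 September 2014.
Base term: 10 September 2014 + 22 years → 10 September 2036.
Regulatory Review Extension: 215 days (within the 1142-day cap) → +215 days → 13 April 2037.
Examination Delay Credit: +663 days → 5 February 2039.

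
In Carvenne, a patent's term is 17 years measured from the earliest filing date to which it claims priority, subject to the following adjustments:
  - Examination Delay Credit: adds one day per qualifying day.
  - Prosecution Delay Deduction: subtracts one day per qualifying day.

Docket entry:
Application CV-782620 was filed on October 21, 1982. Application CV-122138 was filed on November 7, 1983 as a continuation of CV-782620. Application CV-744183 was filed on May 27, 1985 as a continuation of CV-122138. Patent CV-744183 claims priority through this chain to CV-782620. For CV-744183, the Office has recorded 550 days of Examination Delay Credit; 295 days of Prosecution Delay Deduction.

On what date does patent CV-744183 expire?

2000-07-02

Earliest priority filing: 21 October 1982.
Base term: 21 October 1982 + 17 years → 21 October 1999.
Examination Delay Credit: +550 days → 23 April 2001.
Prosecution Delay Deduction: −295 days → 2 July 2000.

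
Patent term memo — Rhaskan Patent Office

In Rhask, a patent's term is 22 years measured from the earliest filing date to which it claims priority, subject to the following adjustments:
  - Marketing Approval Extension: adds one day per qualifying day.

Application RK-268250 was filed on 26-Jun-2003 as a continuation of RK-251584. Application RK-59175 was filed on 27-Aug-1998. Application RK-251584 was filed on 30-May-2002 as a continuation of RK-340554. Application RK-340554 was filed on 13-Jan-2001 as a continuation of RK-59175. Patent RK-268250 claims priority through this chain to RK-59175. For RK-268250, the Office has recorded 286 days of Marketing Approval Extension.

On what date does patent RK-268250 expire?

Earliest priority filing: 27 August 1998.
Base term: 27 August 1998 + 22 years → 27 August 2020.
Marketing Approval Extension: +286 days → 9 June 2021.

June 9, 2021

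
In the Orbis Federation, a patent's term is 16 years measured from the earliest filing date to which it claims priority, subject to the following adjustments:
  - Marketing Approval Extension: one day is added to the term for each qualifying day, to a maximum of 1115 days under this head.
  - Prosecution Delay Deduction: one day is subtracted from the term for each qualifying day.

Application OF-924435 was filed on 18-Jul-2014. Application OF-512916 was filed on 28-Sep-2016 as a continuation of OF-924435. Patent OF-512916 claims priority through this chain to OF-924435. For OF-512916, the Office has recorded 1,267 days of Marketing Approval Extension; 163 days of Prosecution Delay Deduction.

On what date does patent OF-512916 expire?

Earliest priority filing: 18 July 2014.
Base term: 18 July 2014 + 16 years → 18 July 2030.
Marketing Approval Extension: 1267 days claimed exceeds the 1115-day cap, so +1115 days → 6 August 2033.
Prosecution Delay Deduction: −163 days → 24 February 2033.

February 24, 2033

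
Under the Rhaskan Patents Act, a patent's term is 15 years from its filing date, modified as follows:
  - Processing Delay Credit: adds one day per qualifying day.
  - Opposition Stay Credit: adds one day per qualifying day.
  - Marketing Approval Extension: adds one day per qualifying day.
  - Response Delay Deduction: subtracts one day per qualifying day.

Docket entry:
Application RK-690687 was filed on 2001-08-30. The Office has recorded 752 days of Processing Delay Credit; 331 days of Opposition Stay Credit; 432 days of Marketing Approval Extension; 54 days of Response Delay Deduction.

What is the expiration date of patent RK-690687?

2020-08-30

Base term: filing date + 15 years → 30 August 2016.
Processing Delay Credit: +752 days → 21 September 2018.
Opposition Stay Credit: +331 days → 18 August 2019.
Marketing Approval Extension: +432 days → 23 October 2020.
Response Delay Deduction: −54 days → 30 August 2020.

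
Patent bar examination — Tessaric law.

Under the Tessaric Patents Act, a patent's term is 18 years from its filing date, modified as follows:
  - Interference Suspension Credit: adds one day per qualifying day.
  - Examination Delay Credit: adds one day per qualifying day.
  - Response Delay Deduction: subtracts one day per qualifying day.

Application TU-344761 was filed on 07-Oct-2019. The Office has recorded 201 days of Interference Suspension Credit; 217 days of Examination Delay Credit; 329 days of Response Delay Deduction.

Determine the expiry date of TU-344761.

Base term: filing date + 18 years → 7 October 2037.
Interference Suspension Credit: +201 days → 26 April 2038.
Examination Delay Credit: +217 days → 29 November 2038.
Response Delay Deduction: −329 days → 4 January 2038.

2038-01-04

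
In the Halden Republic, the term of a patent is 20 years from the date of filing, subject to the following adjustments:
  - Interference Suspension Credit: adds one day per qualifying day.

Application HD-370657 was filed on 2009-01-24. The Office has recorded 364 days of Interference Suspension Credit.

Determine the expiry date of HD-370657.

January 23, 2030

Base term: filing date + 20 years → 24 January 2029.
Interference Suspension Credit: +364 days → 23 January 2030.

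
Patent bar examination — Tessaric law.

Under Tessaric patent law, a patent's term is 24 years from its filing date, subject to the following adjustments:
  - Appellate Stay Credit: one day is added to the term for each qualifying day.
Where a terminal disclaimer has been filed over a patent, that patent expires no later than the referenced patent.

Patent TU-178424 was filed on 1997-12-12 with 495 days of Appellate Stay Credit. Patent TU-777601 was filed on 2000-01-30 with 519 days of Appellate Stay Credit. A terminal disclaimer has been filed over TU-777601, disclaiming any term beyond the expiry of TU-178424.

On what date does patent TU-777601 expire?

April 21, 2023

Natural term of TU-777601:
  Base: filing + 24 years → 30 January 2024.
  Appellate Stay Credit: +519 days → 2 July 2025.
Expiry of referenced patent TU-178424:
  Base: filing + 24 years → 12 December 2021.
  Appellate Stay Credit: +495 days → 21 April 2023.
Terminal disclaimer: TU-777601 expires on the earlier of 2 July 2025 and 21 April 2023.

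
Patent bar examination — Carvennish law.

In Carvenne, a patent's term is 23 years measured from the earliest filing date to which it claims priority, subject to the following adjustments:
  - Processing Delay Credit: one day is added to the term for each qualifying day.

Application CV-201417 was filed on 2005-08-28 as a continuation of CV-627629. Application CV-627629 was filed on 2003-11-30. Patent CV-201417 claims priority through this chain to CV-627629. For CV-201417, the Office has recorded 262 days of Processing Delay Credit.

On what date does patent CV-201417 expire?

Earliest priority filing: 30 November 2003.
Base term: 30 November 2003 + 23 years → 30 November 2026.
Processing Delay Credit: +262 days → 19 August 2027.

2027-08-19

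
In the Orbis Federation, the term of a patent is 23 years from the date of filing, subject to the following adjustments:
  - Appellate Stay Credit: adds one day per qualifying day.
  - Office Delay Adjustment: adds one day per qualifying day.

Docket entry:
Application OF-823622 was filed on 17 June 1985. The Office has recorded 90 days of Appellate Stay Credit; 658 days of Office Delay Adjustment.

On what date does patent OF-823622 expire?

2010-07-05

Base term: filing date + 23 years → 17 June 2008.
Appellate Stay Credit: +90 days → 15 September 2008.
Office Delay Adjustment: +658 days → 5 July 2010.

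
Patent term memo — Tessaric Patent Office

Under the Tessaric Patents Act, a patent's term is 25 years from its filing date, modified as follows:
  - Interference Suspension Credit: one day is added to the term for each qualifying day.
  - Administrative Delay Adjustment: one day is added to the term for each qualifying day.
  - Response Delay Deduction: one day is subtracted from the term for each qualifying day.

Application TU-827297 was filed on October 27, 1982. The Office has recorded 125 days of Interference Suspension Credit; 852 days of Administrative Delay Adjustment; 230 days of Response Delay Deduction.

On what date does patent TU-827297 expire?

Base term: filing date + 25 years → 27 October 2007.
Interference Suspension Credit: +125 days → 29 February 2008.
Administrative Delay Adjustment: +852 days → 30 June 2010.
Response Delay Deduction: −230 days → 12 November 2009.

2009-11-12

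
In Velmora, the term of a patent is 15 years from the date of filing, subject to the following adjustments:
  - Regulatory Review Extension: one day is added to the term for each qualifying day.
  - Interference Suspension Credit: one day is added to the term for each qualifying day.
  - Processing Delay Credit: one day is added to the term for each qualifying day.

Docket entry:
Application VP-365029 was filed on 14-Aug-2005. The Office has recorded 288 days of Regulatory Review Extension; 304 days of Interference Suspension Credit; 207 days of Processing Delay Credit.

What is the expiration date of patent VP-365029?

Base term: filing date + 15 years → 14 August 2020.
Regulatory Review Extension: +288 days → 29 May 2021.
Interference Suspension Credit: +304 days → 29 March 2022.
Processing Delay Credit: +207 days → 22 October 2022.

2022-10-22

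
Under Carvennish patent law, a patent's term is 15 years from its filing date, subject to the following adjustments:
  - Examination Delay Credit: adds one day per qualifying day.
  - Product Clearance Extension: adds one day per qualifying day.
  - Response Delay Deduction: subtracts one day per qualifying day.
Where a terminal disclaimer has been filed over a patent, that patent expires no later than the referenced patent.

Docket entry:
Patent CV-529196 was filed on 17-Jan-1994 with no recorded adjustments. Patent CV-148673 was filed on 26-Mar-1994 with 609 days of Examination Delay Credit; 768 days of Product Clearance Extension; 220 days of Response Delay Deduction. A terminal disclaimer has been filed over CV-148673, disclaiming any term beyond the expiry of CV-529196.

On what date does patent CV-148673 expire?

January 17, 2009

Natural term of CV-148673:
  Base: filing + 15 years → 26 March 2009.
  Examination Delay Credit: +609 days → 25 November 2010.
  Product Clearance Extension: +768 days → 1 January 2013.
  Response Delay Deduction: −220 days → 26 May 2012.
Expiry of referenced patent CV-529196:
  Base: filing + 15 years → 17 January 2009.
Terminal disclaimer: CV-148673 expires on the earlier of 26 May 2012 and 17 January 2009.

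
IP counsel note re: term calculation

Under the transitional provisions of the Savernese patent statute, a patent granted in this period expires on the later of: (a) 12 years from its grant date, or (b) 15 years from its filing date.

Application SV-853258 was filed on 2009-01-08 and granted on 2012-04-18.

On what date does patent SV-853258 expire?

(a) grant + 12 years → 18 April 2024.
(b) filing + 15 years → 8 January 2024.
Later of the two: 18 April 2024.

2024-04-18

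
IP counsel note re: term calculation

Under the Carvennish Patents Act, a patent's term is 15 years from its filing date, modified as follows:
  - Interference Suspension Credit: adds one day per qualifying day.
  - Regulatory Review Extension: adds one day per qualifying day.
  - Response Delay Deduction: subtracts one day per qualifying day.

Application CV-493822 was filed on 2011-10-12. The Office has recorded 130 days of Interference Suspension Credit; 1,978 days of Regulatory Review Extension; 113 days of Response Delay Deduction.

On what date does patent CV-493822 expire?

March 29, 2032

Base term: filing date + 15 years → 12 October 2026.
Interference Suspension Credit: +130 days → 19 February 2027.
Regulatory Review Extension: +1978 days → 20 July 2032.
Response Delay Deduction: −113 days → 29 March 2032.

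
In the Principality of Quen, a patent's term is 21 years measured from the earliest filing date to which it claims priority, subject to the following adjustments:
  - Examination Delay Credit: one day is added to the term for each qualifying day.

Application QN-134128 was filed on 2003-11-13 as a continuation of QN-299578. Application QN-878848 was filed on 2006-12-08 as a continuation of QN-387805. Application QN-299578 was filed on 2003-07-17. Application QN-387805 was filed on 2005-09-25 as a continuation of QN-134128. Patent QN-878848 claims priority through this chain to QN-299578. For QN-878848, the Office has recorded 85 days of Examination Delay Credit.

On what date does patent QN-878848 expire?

October 10, 2024

Earliest priority filing: 17 July 2003.
Base term: 17 July 2003 + 21 years → 17 July 2024.
Examination Delay Credit: +85 days → 10 October 2024.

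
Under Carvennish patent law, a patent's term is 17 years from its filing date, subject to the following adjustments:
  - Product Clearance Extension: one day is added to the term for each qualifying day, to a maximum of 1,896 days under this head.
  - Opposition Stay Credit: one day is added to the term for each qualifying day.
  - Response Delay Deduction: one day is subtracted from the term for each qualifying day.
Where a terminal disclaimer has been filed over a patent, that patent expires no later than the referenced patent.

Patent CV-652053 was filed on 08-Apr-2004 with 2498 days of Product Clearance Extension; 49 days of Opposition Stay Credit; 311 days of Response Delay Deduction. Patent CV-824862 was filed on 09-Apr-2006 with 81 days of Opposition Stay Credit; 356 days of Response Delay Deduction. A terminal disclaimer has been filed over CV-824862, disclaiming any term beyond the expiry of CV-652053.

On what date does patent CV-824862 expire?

July 8, 2022

Natural term of CV-824862:
  Base: filing + 17 years → 9 April 2023.
  Opposition Stay Credit: +81 days → 29 June 2023.
  Response Delay Deduction: −356 days → 8 July 2022.
Expiry of referenced patent CV-652053:
  Base: filing + 17 years → 8 April 2021.
  Product Clearance Extension: 2498 days claimed exceeds the 1896-day cap, so +1896 days → 17 June 2026.
  Opposition Stay Credit: +49 days → 5 August 2026.
  Response Delay Deduction: −311 days → 28 September 2025.
Terminal disclaimer: CV-824862 expires on the earlier of 8 July 2022 and 28 September 2025.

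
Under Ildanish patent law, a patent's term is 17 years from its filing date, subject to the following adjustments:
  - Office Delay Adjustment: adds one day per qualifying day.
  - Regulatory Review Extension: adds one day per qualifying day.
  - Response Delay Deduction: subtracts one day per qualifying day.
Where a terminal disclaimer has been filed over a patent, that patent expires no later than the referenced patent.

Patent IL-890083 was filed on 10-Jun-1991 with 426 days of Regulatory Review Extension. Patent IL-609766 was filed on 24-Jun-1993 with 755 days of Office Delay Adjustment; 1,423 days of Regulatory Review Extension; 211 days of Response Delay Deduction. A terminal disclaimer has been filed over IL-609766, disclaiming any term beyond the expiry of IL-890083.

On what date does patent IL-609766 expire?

Natural term of IL-609766:
  Base: filing + 17 years → 24 June 2010.
  Office Delay Adjustment: +755 days → 18 July 2012.
  Regulatory Review Extension: +1423 days → 10 June 2016.
  Response Delay Deduction: −211 days → 12 November 2015.
Expiry of referenced patent IL-890083:
  Base: filing + 17 years → 10 June 2008.
  Regulatory Review Extension: +426 days → 10 August 2009.
Terminal disclaimer: IL-609766 expires on the earlier of 12 November 2015 and 10 August 2009.

August 10, 2009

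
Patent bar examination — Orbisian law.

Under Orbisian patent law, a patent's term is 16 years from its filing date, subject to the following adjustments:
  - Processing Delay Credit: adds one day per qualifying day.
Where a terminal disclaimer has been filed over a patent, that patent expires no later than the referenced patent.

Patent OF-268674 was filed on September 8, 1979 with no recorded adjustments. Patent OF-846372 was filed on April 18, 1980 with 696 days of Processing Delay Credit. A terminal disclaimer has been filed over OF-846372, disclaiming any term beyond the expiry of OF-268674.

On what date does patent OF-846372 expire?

1995-09-08

Natural term of OF-846372:
  Base: filing + 16 years → 18 April 1996.
  Processing Delay Credit: +696 days → 15 March 1998.
Expiry of referenced patent OF-268674:
  Base: filing + 16 years → 8 September 1995.
Terminal disclaimer: OF-846372 expires on the earlier of 15 March 1998 and 8 September 1995.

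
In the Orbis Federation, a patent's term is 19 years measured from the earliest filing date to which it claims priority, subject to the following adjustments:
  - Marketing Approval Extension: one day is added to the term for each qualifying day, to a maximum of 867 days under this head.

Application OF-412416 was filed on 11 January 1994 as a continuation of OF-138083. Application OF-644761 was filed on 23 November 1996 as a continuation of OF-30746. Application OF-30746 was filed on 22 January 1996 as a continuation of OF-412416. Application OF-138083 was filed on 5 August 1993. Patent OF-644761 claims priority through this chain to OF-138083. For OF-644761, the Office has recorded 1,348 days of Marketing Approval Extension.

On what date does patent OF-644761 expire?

December 20, 2014

Earliest priority filing: 5 August 1993.
Base term: 5 August 1993 + 19 years → 5 August 2012.
Marketing Approval Extension: 1348 days claimed exceeds the 867-day cap, so +867 days → 20 December 2014.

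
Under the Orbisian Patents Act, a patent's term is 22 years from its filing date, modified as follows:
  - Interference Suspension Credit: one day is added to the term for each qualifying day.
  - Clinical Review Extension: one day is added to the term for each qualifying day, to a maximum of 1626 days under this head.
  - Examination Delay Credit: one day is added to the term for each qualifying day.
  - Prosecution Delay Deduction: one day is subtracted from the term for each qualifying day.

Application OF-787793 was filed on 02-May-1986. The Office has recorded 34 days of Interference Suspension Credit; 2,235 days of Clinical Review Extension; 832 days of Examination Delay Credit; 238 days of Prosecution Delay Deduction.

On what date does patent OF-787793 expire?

Base term: filing date + 22 years → 2 May 2008.
Interference Suspension Credit: +34 days → 5 June 2008.
Clinical Review Extension: 2235 days claimed exceeds the 1626-day cap, so +1626 days → 17 November 2012.
Examination Delay Credit: +832 days → 27 February 2015.
Prosecution Delay Deduction: −238 days → 4 July 2014.

2014-07-04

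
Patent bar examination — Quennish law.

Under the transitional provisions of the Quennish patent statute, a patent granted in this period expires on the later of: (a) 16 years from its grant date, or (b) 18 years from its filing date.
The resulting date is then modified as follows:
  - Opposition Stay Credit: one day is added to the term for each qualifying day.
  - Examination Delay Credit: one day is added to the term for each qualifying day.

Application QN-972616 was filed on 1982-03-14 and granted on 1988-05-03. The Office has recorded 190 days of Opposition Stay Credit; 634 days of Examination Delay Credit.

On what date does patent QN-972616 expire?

2006-08-05

(a) grant + 16 years → 3 May 2004.
(b) filing + 18 years → 14 March 2000.
Later of the two: 3 May 2004.
Opposition Stay Credit: +190 days → 9 November 2004.
Examination Delay Credit: +634 days → 5 August 2006.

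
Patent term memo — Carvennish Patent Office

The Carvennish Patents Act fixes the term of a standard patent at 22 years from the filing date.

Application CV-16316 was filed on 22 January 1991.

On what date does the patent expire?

Filing date + 22 years → 22 January 2013.

2013-01-22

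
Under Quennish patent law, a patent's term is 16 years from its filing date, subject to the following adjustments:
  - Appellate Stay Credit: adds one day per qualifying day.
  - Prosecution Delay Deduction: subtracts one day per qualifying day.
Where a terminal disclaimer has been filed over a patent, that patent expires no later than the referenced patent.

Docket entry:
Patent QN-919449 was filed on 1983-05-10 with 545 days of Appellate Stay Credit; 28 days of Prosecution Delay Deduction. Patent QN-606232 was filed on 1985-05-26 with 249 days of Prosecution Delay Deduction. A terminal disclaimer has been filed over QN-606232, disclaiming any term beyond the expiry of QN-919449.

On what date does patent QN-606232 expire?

2000-09-19

Natural term of QN-606232:
  Base: filing + 16 years → 26 May 2001.
  Prosecution Delay Deduction: −249 days → 19 September 2000.
Expiry of referenced patent QN-919449:
  Base: filing + 16 years → 10 May 1999.
  Appellate Stay Credit: +545 days → 5 November 2000.
  Prosecution Delay Deduction: −28 days → 8 October 2000.
Terminal disclaimer: QN-606232 expires on the earlier of 19 September 2000 and 8 October 2000.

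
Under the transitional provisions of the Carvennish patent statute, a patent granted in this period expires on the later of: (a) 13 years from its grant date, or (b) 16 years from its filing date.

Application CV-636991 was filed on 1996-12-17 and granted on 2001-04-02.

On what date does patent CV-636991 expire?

2014-04-02

(a) grant + 13 years → 2 April 2014.
(b) filing + 16 years → 17 December 2012.
Later of the two: 2 April 2014.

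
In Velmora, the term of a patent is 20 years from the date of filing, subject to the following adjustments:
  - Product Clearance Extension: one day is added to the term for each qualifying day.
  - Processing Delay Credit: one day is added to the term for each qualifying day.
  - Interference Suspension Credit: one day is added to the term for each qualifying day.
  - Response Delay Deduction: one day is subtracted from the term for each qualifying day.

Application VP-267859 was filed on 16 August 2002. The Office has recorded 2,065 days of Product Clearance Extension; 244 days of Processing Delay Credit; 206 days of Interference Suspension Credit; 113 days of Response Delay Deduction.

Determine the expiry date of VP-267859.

Base term: filing date + 20 years → 16 August 2022.
Product Clearance Extension: +2065 days → 11 April 2028.
Processing Delay Credit: +244 days → 11 December 2028.
Interference Suspension Credit: +206 days → 5 July 2029.
Response Delay Deduction: −113 days → 14 March 2029.

2029-03-14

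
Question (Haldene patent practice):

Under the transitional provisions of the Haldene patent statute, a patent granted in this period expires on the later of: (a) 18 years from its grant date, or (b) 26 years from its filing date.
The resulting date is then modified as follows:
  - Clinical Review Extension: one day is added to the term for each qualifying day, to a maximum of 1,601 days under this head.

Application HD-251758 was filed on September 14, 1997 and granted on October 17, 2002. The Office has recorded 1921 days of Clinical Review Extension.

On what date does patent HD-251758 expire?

(a) grant + 18 years → 17 October 2020.
(b) filing + 26 years → 14 September 2023.
Later of the two: 14 September 2023.
Clinical Review Extension: 1921 days claimed exceeds the 1601-day cap, so +1601 days → 1 February 2028.

February 1, 2028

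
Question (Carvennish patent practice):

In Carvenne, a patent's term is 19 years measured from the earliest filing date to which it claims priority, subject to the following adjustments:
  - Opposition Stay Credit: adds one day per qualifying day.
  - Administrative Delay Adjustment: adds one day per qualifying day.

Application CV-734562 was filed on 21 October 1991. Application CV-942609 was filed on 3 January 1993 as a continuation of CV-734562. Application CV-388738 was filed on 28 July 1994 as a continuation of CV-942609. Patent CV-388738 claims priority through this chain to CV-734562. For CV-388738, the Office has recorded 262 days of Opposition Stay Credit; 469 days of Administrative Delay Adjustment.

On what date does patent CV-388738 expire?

Earliest priority filing: 21 October 1991.
Base term: 21 October 1991 + 19 years → 21 October 2010.
Opposition Stay Credit: +262 days → 10 July 2011.
Administrative Delay Adjustment: +469 days → 21 October 2012.

2012-10-21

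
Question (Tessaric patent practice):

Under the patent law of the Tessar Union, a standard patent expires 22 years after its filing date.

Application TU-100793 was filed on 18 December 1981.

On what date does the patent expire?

Filing date + 22 years → 18 December 2003.

2003-12-18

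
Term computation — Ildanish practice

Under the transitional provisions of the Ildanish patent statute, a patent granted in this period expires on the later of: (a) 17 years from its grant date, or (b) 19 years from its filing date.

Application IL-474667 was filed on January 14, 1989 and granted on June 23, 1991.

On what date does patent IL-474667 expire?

(a) grant + 17 years → 23 June 2008.
(b) filing + 19 years → 14 January 2008.
Later of the two: 23 June 2008.

June 23, 2008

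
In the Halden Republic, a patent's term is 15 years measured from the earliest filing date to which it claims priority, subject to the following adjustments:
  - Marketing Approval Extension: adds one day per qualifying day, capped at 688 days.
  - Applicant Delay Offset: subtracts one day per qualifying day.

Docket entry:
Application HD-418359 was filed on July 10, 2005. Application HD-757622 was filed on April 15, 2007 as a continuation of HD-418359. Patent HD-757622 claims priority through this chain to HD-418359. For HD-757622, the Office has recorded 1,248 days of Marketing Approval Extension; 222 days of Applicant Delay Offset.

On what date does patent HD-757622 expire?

Earliest priority filing: 10 July 2005.
Base term: 10 July 2005 + 15 years → 10 July 2020.
Marketing Approval Extension: 1248 days claimed exceeds the 688-day cap, so +688 days → 29 May 2022.
Applicant Delay Offset: −222 days → 19 October 2021.

2021-10-19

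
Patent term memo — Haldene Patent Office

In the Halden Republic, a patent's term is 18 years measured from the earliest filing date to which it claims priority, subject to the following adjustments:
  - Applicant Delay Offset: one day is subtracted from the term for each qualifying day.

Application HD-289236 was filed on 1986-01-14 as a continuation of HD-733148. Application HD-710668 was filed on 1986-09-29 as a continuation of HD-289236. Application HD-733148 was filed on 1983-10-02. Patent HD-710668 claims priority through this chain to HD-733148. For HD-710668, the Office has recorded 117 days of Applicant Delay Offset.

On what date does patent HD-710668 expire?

June 7, 2001

Earliest priority filing: 2 October 1983.
Base term: 2 October 1983 + 18 years → 2 October 2001.
Applicant Delay Offset: −117 days → 7 June 2001.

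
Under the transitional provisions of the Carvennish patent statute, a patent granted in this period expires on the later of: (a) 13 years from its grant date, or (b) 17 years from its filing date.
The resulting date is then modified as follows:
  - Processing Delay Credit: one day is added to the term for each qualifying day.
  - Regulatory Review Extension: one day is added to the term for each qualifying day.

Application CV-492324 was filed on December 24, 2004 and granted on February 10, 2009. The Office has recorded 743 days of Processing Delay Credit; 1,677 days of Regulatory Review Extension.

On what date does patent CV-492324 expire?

September 26, 2028

(a) grant + 13 years → 10 February 2022.
(b) filing + 17 years → 24 December 2021.
Later of the two: 10 February 2022.
Processing Delay Credit: +743 days → 23 February 2024.
Regulatory Review Extension: +1677 days → 26 September 2028.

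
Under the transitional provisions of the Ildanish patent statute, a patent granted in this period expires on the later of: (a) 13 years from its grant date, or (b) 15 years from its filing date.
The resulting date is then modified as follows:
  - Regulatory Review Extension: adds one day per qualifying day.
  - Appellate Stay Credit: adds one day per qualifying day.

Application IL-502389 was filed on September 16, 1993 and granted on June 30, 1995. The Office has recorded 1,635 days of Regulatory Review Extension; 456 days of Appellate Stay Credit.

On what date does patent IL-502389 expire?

2014-06-08

(a) grant + 13 years → 30 June 2008.
(b) filing + 15 years → 16 September 2008.
Later of the two: 16 September 2008.
Regulatory Review Extension: +1635 days → 9 March 2013.
Appellate Stay Credit: +456 days → 8 June 2014.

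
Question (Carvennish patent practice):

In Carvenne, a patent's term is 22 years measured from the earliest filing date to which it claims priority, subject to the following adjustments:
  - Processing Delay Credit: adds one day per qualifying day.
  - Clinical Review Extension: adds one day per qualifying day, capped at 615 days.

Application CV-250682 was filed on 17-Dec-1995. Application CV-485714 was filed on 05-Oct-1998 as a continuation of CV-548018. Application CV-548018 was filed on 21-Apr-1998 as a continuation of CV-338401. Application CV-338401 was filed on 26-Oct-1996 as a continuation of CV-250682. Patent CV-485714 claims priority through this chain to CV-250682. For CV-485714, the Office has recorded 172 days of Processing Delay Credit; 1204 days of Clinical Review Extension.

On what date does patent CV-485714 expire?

2020-02-12

Earliest priority filing: 17 December 1995.
Base term: 17 December 1995 + 22 years → 17 December 2017.
Processing Delay Credit: +172 days → 7 June 2018.
Clinical Review Extension: 1204 days claimed exceeds the 615-day cap, so +615 days → 12 February 2020.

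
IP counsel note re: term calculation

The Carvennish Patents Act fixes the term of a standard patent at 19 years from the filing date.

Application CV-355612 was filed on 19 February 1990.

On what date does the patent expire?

2009-02-19

Filing date + 19 years → 19 February 2009.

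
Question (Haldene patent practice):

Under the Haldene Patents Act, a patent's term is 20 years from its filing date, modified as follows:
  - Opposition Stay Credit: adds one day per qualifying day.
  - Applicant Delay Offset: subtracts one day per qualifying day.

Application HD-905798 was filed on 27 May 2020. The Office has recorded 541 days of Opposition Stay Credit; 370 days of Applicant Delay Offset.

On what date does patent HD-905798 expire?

November 14, 2040

Base term: filing date + 20 years → 27 May 2040.
Opposition Stay Credit: +541 days → 19 November 2041.
Applicant Delay Offset: −370 days → 14 November 2040.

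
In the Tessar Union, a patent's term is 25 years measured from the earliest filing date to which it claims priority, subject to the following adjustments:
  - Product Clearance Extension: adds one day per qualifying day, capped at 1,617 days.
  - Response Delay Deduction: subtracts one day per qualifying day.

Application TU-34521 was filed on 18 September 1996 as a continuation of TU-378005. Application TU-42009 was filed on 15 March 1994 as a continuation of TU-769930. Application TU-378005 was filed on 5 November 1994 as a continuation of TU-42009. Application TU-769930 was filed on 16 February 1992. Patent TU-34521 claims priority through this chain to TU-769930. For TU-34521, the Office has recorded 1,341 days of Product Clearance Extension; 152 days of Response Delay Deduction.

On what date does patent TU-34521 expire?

Earliest priority filing: 16 February 1992.
Base term: 16 February 1992 + 25 years → 16 February 2017.
Product Clearance Extension: 1341 days (within the 1617-day cap) → +1341 days → 19 October 2020.
Response Delay Deduction: −152 days → 20 May 2020.

May 20, 2020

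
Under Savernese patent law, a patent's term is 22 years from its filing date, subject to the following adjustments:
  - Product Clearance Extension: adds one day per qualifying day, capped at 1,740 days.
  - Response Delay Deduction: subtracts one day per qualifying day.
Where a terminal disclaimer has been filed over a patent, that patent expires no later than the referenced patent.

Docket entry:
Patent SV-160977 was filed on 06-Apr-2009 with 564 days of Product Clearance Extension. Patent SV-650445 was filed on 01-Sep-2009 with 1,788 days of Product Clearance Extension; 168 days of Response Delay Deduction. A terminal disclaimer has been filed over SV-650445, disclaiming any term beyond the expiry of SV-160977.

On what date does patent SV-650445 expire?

2032-10-21

Natural term of SV-650445:
  Base: filing + 22 years → 1 September 2031.
  Product Clearance Extension: 1788 days claimed exceeds the 1740-day cap, so +1740 days → 6 June 2036.
  Response Delay Deduction: −168 days → 21 December 2035.
Expiry of referenced patent SV-160977:
  Base: filing + 22 years → 6 April 2031.
  Product Clearance Extension: 564 days (within the 1740-day cap) → +564 days → 21 October 2032.
Terminal disclaimer: SV-650445 expires on the earlier of 21 December 2035 and 21 October 2032.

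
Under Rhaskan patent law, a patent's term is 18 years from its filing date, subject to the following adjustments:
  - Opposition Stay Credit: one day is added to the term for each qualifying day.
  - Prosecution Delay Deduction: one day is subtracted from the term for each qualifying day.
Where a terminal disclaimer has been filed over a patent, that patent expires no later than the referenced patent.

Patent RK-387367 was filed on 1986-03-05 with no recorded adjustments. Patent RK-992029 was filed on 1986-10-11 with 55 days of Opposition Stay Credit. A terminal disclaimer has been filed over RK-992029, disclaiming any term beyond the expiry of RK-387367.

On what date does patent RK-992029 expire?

March 5, 2004

Natural term of RK-992029:
  Base: filing + 18 years → 11 October 2004.
  Opposition Stay Credit: +55 days → 5 December 2004.
Expiry of referenced patent RK-387367:
  Base: filing + 18 years → 5 March 2004.
Terminal disclaimer: RK-992029 expires on the earlier of 5 December 2004 and 5 March 2004.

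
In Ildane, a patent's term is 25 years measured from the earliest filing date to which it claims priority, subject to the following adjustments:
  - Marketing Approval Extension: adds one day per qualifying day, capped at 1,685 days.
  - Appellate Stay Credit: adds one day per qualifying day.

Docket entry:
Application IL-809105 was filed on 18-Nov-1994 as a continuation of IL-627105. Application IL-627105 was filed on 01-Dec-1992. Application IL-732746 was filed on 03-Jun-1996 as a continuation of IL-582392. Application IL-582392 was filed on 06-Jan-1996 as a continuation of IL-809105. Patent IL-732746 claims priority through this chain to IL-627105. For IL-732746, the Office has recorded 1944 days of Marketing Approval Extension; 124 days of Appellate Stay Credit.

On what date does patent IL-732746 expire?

Earliest priority filing: 1 December 1992.
Base term: 1 December 1992 + 25 years → 1 December 2017.
Marketing Approval Extension: 1944 days claimed exceeds the 1685-day cap, so +1685 days → 13 July 2022.
Appellate Stay Credit: +124 days → 14 November 2022.

November 14, 2022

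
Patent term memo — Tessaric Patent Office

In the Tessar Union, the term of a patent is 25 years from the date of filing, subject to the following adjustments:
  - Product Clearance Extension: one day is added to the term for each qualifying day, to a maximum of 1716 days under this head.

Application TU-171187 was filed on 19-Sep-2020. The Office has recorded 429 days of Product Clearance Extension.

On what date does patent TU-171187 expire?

Base term: filing date + 25 years → 19 September 2045.
Product Clearance Extension: 429 days (within the 1716-day cap) → +429 days → 22 November 2046.

November 22, 2046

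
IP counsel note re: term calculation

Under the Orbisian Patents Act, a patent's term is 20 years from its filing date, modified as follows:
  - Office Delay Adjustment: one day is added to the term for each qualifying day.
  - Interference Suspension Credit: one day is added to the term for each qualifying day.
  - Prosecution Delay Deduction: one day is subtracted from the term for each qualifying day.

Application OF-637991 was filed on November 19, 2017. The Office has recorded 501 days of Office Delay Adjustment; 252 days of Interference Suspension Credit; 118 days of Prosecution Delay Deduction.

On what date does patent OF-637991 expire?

2039-08-16

Base term: filing date + 20 years → 19 November 2037.
Office Delay Adjustment: +501 days → 4 April 2039.
Interference Suspension Credit: +252 days → 12 December 2039.
Prosecution Delay Deduction: −118 days → 16 August 2039.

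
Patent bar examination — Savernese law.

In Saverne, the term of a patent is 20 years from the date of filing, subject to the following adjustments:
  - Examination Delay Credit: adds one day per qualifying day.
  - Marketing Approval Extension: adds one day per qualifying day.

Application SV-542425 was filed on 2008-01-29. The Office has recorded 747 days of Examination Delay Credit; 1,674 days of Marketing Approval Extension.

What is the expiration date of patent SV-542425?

Base term: filing date + 20 years → 29 January 2028.
Examination Delay Credit: +747 days → 14 February 2030.
Marketing Approval Extension: +1674 days → 15 September 2034.

2034-09-15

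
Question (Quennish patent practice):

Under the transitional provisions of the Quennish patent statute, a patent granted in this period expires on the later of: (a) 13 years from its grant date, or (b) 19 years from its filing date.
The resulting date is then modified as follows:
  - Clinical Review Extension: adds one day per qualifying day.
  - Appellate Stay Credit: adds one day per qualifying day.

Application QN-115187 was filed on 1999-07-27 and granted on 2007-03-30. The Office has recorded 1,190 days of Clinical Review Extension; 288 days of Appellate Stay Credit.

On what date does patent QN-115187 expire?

2024-04-16

(a) grant + 13 years → 30 March 2020.
(b) filing + 19 years → 27 July 2018.
Later of the two: 30 March 2020.
Clinical Review Extension: +1190 days → 3 July 2023.
Appellate Stay Credit: +288 days → 16 April 2024.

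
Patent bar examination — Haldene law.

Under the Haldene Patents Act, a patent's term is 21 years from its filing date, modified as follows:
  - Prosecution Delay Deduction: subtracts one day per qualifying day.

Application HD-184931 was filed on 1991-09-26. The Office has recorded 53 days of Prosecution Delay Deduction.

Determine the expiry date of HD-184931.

August 4, 2012

Base term: filing date + 21 years → 26 September 2012.
Prosecution Delay Deduction: −53 days → 4 August 2012.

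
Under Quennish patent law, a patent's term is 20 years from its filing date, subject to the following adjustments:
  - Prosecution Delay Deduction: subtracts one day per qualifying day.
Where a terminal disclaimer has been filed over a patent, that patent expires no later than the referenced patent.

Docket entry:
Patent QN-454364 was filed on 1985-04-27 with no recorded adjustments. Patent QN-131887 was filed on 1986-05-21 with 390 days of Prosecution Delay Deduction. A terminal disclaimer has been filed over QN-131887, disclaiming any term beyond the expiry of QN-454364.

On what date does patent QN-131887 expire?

April 26, 2005

Natural term of QN-131887:
  Base: filing + 20 years → 21 May 2006.
  Prosecution Delay Deduction: −390 days → 26 April 2005.
Expiry of referenced patent QN-454364:
  Base: filing + 20 years → 27 April 2005.
Terminal disclaimer: QN-131887 expires on the earlier of 26 April 2005 and 27 April 2005.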